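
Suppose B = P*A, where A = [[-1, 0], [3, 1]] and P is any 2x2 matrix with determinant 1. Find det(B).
-1

By the multiplicative property of determinants, det(B) = det(P*A) = det(P) * det(A) = det(A),
so the determinant is invariant under multiplication by any determinant-1 matrix; we just need det(A).

det(A) = (-1)(1) - (0)(3) = -1 - 0 = -1

Therefore det(B) = 1 * (-1) = -1.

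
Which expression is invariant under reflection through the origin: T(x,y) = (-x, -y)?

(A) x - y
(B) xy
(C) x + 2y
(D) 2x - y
B

The map is reflection through the origin: T(x,y) = (-x, -y).
Substitute the transformed coordinates into each option and compare with the original:
(A) x - y  ->  (-x) - (-y) = -x + y   [differs from x - y: not invariant]
(B) xy  ->  (-x)(-y) = xy   [equals xy: invariant]
(C) x + 2y  ->  (-x) + 2(-y) = -x - 2y   [differs from x + 2y: not invariant]
(D) 2x - y  ->  2(-x) - (-y) = -2x + y   [differs from 2x - y: not invariant]

Only option (B), xy, is unchanged by the transformation.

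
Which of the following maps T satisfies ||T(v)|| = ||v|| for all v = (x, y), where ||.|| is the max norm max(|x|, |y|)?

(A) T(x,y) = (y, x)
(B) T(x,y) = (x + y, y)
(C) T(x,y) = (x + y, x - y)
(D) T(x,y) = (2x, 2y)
A

A transformation preserves a norm if ||T(v)|| = ||v|| for every v; a single vector where the norm changes rules an option out.

(A) T(x,y) = (y, x): preserves the norm -- it only permutes the coordinates and/or flips signs, which leaves max(|x|, |y|) unchanged.
(B) T(x,y) = (x + y, y): v = (1, 1) has norm max(|1|, |1|) = 1, but T(v) = (2, 1) has norm 2 -- not preserved.
(C) T(x,y) = (x + y, x - y): v = (1, 1) has norm max(|1|, |1|) = 1, but T(v) = (2, 0) has norm 2 -- not preserved.
(D) T(x,y) = (2x, 2y): v = (1, 0) has norm max(|1|, |0|) = 1, but T(v) = (2, 0) has norm 2 -- not preserved.

Therefore the answer is (A).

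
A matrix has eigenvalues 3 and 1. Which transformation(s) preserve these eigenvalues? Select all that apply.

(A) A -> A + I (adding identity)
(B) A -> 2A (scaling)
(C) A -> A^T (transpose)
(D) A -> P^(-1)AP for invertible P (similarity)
C and D

Eigenvalues are preserved by:
1. Similarity transformations: A -> P^(-1)AP (same characteristic polynomial)
2. Transpose: A^T has the same eigenvalues as A

Eigenvalues are NOT preserved by:
- Adding identity: eigenvalues become 3+1, 1+1
- Scaling: eigenvalues become 6, 2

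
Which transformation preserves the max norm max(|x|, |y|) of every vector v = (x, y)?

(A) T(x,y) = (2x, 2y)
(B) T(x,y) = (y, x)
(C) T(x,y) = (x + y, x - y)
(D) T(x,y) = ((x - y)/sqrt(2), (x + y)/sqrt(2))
B

A transformation preserves a norm if ||T(v)|| = ||v|| for every v; a single vector where the norm changes rules an option out.

(A) T(x,y) = (2x, 2y): v = (1, 0) has norm max(|1|, |0|) = 1, but T(v) = (2, 0) has norm 2 -- not preserved.
(B) T(x,y) = (y, x): preserves the norm -- it only permutes the coordinates and/or flips signs, which leaves max(|x|, |y|) unchanged.
(C) T(x,y) = (x + y, x - y): v = (1, 1) has norm max(|1|, |1|) = 1, but T(v) = (2, 0) has norm 2 -- not preserved.
(D) T(x,y) = ((x - y)/sqrt(2), (x + y)/sqrt(2)): v = (1, 0) has norm max(|1|, |0|) = 1, but T(v) = (sqrt(2)/2, sqrt(2)/2) has norm sqrt(2)/2 -- not preserved.

Therefore the answer is (B).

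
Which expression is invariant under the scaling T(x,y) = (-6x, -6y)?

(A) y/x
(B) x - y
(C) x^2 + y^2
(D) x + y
A

Under the uniform scaling T(x,y) = (-6x, -6y):
Substitute the transformed coordinates into each option and compare with the original:
(A) y/x  ->  (-6y)/(-6x) = y/x   [equals y/x: invariant]
(B) x - y  ->  (-6x) - (-6y) = -6x + 6y   [differs from x - y: not invariant]
(C) x^2 + y^2  ->  (-6x)^2 + (-6y)^2 = 36x^2 + 36y^2   [differs from x^2 + y^2: not invariant]
(D) x + y  ->  (-6x) + (-6y) = -6x - 6y   [differs from x + y: not invariant]

Only option (A), y/x, is unchanged by the transformation.
The common factor -6 cancels in a ratio of coordinates, while sums, products and sums of squares pick up factors of -6 or 36.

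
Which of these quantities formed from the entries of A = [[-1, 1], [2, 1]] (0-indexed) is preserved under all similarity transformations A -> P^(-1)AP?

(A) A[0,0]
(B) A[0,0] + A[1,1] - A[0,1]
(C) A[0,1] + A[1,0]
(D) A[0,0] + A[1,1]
D

A[0,0] + A[1,1] is the trace of A. By the cyclic property of the trace, tr(P^(-1)AP) = tr(APP^(-1)) = tr(A), so it is the same for every matrix similar to A.

The other combinations are not similarity invariants. For example, take P = [[2, 1], [1, 1]] (det P = 1), so P^(-1) = [[1, -1], [-1, 2]] and
B = P^(-1)AP = [[-6, -3], [11, 6]].
Evaluating each option on A and on B:
(A) A[0,0]: -1 for A, -6 for B -> changes
(B) A[0,0] + A[1,1] - A[0,1]: -1 for A, 3 for B -> changes
(C) A[0,1] + A[1,0]: 3 for A, 8 for B -> changes
(D) A[0,0] + A[1,1]: 0 for A, 0 for B -> unchanged

Only (D) A[0,0] + A[1,1] = 0 survives (and it does so for every P, not just this one), so it is the invariant.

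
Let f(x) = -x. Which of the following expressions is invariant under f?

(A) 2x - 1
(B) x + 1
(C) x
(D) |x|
D

For f(x) = -x:
Applying f replaces x by -x. Since |-x| = |x|, the absolute value is unchanged by f, whereas x -> -x, 2x - 1 -> -2x - 1 and x + 1 -> -x + 1 all change.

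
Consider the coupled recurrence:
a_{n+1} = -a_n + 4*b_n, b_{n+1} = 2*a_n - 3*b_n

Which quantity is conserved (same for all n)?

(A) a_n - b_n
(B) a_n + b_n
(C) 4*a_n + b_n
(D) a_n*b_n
B

Replace a_n by a_{n+1} = -a_n + 4*b_n and b_n by b_{n+1} = 2*a_n - 3*b_n in each option and simplify:
(A) a_n - b_n  ->  (-a_n + 4*b_n) - (2*a_n - 3*b_n) = -3*a_n + 7*b_n   [not conserved]
(B) a_n + b_n  ->  (-a_n + 4*b_n) + (2*a_n - 3*b_n) = a_n + b_n   [conserved]
(C) 4*a_n + b_n  ->  4*(-a_n + 4*b_n) + (2*a_n - 3*b_n) = -2*a_n + 13*b_n   [not conserved]
(D) a_n*b_n  ->  (-a_n + 4*b_n)*(2*a_n - 3*b_n) = -2*a_n^2 + 11*a_n*b_n - 12*b_n^2   [not conserved]

Only (B) a_n + b_n returns to itself after one step, so it is the conserved quantity.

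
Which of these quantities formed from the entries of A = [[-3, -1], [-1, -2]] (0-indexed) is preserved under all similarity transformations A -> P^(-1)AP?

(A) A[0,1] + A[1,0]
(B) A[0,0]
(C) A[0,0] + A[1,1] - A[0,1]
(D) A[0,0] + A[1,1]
D

A[0,0] + A[1,1] is the trace of A. By the cyclic property of the trace, tr(P^(-1)AP) = tr(APP^(-1)) = tr(A), so it is the same for every matrix similar to A.

The other combinations are not similarity invariants. For example, take P = [[1, -1], [0, 1]] (det P = 1), so P^(-1) = [[1, 1], [0, 1]] and
B = P^(-1)AP = [[-4, 1], [-1, -1]].
Evaluating each option on A and on B:
(A) A[0,1] + A[1,0]: -2 for A, 0 for B -> changes
(B) A[0,0]: -3 for A, -4 for B -> changes
(C) A[0,0] + A[1,1] - A[0,1]: -4 for A, -6 for B -> changes
(D) A[0,0] + A[1,1]: -5 for A, -5 for B -> unchanged

Only (D) A[0,0] + A[1,1] = -5 survives (and it does so for every P, not just this one), so it is the invariant.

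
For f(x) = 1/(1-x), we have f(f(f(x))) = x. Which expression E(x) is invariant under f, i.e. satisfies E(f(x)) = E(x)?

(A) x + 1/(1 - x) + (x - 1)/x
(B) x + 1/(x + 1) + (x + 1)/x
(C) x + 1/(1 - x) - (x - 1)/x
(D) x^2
A

Replace x by f(x) = 1/(1 - x) in each option and simplify. As a quick numerical cross-check, also compare E(3) with E(f(3)) = E(-1/2).

(A) x + 1/(1 - x) + (x - 1)/x  ->  (1/(1 - x)) + 1/(1 - (1/(1 - x))) + ((1/(1 - x)) - 1)/(1/(1 - x)), which simplifies back to x + 1/(1 - x) + (x - 1)/x; check: E(3) = 19/6, E(-1/2) = 19/6.   [invariant]
(B) x + 1/(x + 1) + (x + 1)/x  ->  (1/(1 - x)) + 1/((1/(1 - x)) + 1) + ((1/(1 - x)) + 1)/(1/(1 - x)) = (-x^3 + 6x^2 - 11x + 7)/(x^2 - 3x + 2); check: E(3) = 55/12 but E(-1/2) = 1/2.   [not invariant]
(C) x + 1/(1 - x) - (x - 1)/x  ->  (1/(1 - x)) + 1/(1 - (1/(1 - x))) - ((1/(1 - x)) - 1)/(1/(1 - x)) = (x^2(1 - x) - x + (x - 1)^2)/(x(x - 1)); check: E(3) = 11/6 but E(-1/2) = -17/6.   [not invariant]
(D) x^2  ->  (1/(1 - x))^2 = (x - 1)^(-2); check: E(3) = 9 but E(-1/2) = 1/4.   [not invariant]

Only (A) is unchanged. Indeed f(f(x)) = 1/(1 - 1/(1-x)) = (1-x)/(-x) = (x-1)/x, so E(x) = x + f(x) + f(f(x)) is the sum over the whole 3-cycle; applying f just permutes the three terms cyclically (x -> f(x) -> f(f(x)) -> x), leaving the sum unchanged.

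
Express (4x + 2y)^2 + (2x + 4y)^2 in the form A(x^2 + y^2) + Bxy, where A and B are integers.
20(x^2 + y^2) + 32xy

Expanding: (4x + 2y)^2 = 16x^2 + 16xy + 4y^2
(2x + 4y)^2 = 4x^2 + 16xy + 16y^2
Sum = (16+4)(x^2+y^2) + 32xy = 20(x^2 + y^2) + 32xy
This is symmetric in x and y.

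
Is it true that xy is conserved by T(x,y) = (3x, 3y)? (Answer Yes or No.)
No

Substitute T(x,y) = (3x, 3y) into the expression and compare with the original.

Original: xy
After applying T: (3x)(3y) = 9xy

This differs from the original xy (difference: 8xy), so the expression is NOT invariant.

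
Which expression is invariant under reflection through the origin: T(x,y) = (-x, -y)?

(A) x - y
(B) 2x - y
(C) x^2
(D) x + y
C

The map is reflection through the origin: T(x,y) = (-x, -y).
Substitute the transformed coordinates into each option and compare with the original:
(A) x - y  ->  (-x) - (-y) = -x + y   [differs from x - y: not invariant]
(B) 2x - y  ->  2(-x) - (-y) = -2x + y   [differs from 2x - y: not invariant]
(C) x^2  ->  (-x)^2 = x^2   [equals x^2: invariant]
(D) x + y  ->  (-x) + (-y) = -x - y   [differs from x + y: not invariant]

Only option (C), x^2, is unchanged by the transformation.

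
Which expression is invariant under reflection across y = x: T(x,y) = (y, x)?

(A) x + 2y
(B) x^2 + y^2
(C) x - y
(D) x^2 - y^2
B

The map is reflection across y = x: T(x,y) = (y, x).
Substitute the transformed coordinates into each option and compare with the original:
(A) x + 2y  ->  (y) + 2(x) = 2x + y   [differs from x + 2y: not invariant]
(B) x^2 + y^2  ->  (y)^2 + (x)^2 = x^2 + y^2   [equals x^2 + y^2: invariant]
(C) x - y  ->  (y) - (x) = -x + y   [differs from x - y: not invariant]
(D) x^2 - y^2  ->  (y)^2 - (x)^2 = -x^2 + y^2   [differs from x^2 - y^2: not invariant]

Only option (B), x^2 + y^2, is unchanged by the transformation.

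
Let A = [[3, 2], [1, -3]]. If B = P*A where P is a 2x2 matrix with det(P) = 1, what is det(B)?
-11

By the multiplicative property of determinants, det(B) = det(P*A) = det(P) * det(A) = det(A),
so the determinant is invariant under multiplication by any determinant-1 matrix; we just need det(A).

det(A) = (3)(-3) - (2)(1) = -9 - 2 = -11

Therefore det(B) = 1 * (-11) = -11.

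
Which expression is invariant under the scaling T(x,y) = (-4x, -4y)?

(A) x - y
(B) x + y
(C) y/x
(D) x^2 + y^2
C

Under the uniform scaling T(x,y) = (-4x, -4y):
Substitute the transformed coordinates into each option and compare with the original:
(A) x - y  ->  (-4x) - (-4y) = -4x + 4y   [differs from x - y: not invariant]
(B) x + y  ->  (-4x) + (-4y) = -4x - 4y   [differs from x + y: not invariant]
(C) y/x  ->  (-4y)/(-4x) = y/x   [equals y/x: invariant]
(D) x^2 + y^2  ->  (-4x)^2 + (-4y)^2 = 16x^2 + 16y^2   [differs from x^2 + y^2: not invariant]

Only option (C), y/x, is unchanged by the transformation.
The common factor -4 cancels in a ratio of coordinates, while sums, products and sums of squares pick up factors of -4 or 16.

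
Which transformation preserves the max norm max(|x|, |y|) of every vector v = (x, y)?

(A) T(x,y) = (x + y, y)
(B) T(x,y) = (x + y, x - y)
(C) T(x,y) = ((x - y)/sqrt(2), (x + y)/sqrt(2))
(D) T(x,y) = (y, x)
D

A transformation preserves a norm if ||T(v)|| = ||v|| for every v; a single vector where the norm changes rules an option out.

(A) T(x,y) = (x + y, y): v = (1, 1) has norm max(|1|, |1|) = 1, but T(v) = (2, 1) has norm 2 -- not preserved.
(B) T(x,y) = (x + y, x - y): v = (1, 1) has norm max(|1|, |1|) = 1, but T(v) = (2, 0) has norm 2 -- not preserved.
(C) T(x,y) = ((x - y)/sqrt(2), (x + y)/sqrt(2)): v = (1, 0) has norm max(|1|, |0|) = 1, but T(v) = (sqrt(2)/2, sqrt(2)/2) has norm sqrt(2)/2 -- not preserved.
(D) T(x,y) = (y, x): preserves the norm -- it only permutes the coordinates and/or flips signs, which leaves max(|x|, |y|) unchanged.

Therefore the answer is (D).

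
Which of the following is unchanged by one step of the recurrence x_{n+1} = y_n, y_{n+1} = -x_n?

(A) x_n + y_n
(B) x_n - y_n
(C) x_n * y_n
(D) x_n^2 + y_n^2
D

For the recurrence x_{n+1} = y_n, y_{n+1} = -x_n:

x_{n+1}^2 + y_{n+1}^2 = y_n^2 + (-x_n)^2 = x_n^2 + y_n^2
The sum of squares is conserved (like energy in a harmonic oscillator).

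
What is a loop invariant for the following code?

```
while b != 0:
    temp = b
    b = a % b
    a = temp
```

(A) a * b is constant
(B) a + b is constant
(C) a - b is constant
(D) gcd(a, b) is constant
D

A loop invariant must hold before the first iteration and be re-established by every execution of the body.

(D) gcd(a, b) is constant: One iteration replaces (a, b) by (b, a mod b). Since a mod b = a - q*b for an integer q, any common divisor of a and b divides b and a mod b, and conversely; hence gcd(b, a mod b) = gcd(a, b). For instance (39, 8) -> (8, 7) keeps gcd = 1. At exit b = 0 and a = gcd of the original inputs.

The other options fail:
(A) a * b is constant: e.g. (a, b) = (39, 8) -> (8, 7): the product goes from 312 to 56.
(B) a + b is constant: e.g. (a, b) = (39, 8) -> (8, 7): the sum goes from 47 to 15.
(C) a - b is constant: e.g. (a, b) = (39, 8) -> (8, 7): the difference goes from 31 to 1.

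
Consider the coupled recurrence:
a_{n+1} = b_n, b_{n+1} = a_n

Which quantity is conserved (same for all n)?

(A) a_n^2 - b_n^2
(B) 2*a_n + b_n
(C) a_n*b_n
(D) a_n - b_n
C

Replace a_n by a_{n+1} = b_n and b_n by b_{n+1} = a_n in each option and simplify:
(A) a_n^2 - b_n^2  ->  (b_n)^2 - (a_n)^2 = -a_n^2 + b_n^2   [not conserved]
(B) 2*a_n + b_n  ->  2*(b_n) + (a_n) = a_n + 2*b_n   [not conserved]
(C) a_n*b_n  ->  (b_n)*(a_n) = a_n*b_n   [conserved]
(D) a_n - b_n  ->  (b_n) - (a_n) = -a_n + b_n   [not conserved]

Only (C) a_n*b_n returns to itself after one step, so it is the conserved quantity.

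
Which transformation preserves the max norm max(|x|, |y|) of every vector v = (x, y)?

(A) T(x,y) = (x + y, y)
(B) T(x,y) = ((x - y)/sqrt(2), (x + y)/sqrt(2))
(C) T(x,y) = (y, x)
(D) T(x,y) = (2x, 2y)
C

A transformation preserves a norm if ||T(v)|| = ||v|| for every v; a single vector where the norm changes rules an option out.

(A) T(x,y) = (x + y, y): v = (1, 1) has norm max(|1|, |1|) = 1, but T(v) = (2, 1) has norm 2 -- not preserved.
(B) T(x,y) = ((x - y)/sqrt(2), (x + y)/sqrt(2)): v = (1, 0) has norm max(|1|, |0|) = 1, but T(v) = (sqrt(2)/2, sqrt(2)/2) has norm sqrt(2)/2 -- not preserved.
(C) T(x,y) = (y, x): preserves the norm -- it only permutes the coordinates and/or flips signs, which leaves max(|x|, |y|) unchanged.
(D) T(x,y) = (2x, 2y): v = (1, 0) has norm max(|1|, |0|) = 1, but T(v) = (2, 0) has norm 2 -- not preserved.

Therefore the answer is (C).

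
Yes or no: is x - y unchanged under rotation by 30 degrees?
No

Applying rotation by 30 degrees: x' = x*cos(30 degrees) - y*sin(30 degrees) = sqrt(3)x/2 - y/2, y' = x*sin(30 degrees) + y*cos(30 degrees) = x/2 + sqrt(3)y/2

Substituting into x - y:
(sqrt(3)x/2 - y/2) - (x/2 + sqrt(3)y/2)
= -x/2 + sqrt(3)x/2 - sqrt(3)y/2 - y/2

This differs from the original expression x - y, so it is NOT invariant.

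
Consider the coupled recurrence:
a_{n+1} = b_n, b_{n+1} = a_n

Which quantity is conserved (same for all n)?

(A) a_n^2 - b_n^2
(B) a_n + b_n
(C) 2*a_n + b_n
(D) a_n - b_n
B

Replace a_n by a_{n+1} = b_n and b_n by b_{n+1} = a_n in each option and simplify:
(A) a_n^2 - b_n^2  ->  (b_n)^2 - (a_n)^2 = -a_n^2 + b_n^2   [not conserved]
(B) a_n + b_n  ->  (b_n) + (a_n) = a_n + b_n   [conserved]
(C) 2*a_n + b_n  ->  2*(b_n) + (a_n) = a_n + 2*b_n   [not conserved]
(D) a_n - b_n  ->  (b_n) - (a_n) = -a_n + b_n   [not conserved]

Only (B) a_n + b_n returns to itself after one step, so it is the conserved quantity.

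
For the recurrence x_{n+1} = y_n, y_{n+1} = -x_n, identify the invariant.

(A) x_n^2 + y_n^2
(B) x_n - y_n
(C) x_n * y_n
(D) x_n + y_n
A

For the recurrence x_{n+1} = y_n, y_{n+1} = -x_n:

x_{n+1}^2 + y_{n+1}^2 = y_n^2 + (-x_n)^2 = x_n^2 + y_n^2
The sum of squares is conserved (like energy in a harmonic oscillator).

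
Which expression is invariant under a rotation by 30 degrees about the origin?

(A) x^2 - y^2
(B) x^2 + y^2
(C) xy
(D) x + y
B

A rotation by 30 degrees sends (x, y) to (sqrt(3)x/2 - y/2, x/2 + sqrt(3)y/2).
Substitute the transformed coordinates into each option and compare with the original:
(A) x^2 - y^2  ->  (sqrt(3)x/2 - y/2)^2 - (x/2 + sqrt(3)y/2)^2 = x^2/2 - sqrt(3)xy - y^2/2   [differs from x^2 - y^2: not invariant]
(B) x^2 + y^2  ->  (sqrt(3)x/2 - y/2)^2 + (x/2 + sqrt(3)y/2)^2 = x^2 + y^2   [equals x^2 + y^2: invariant]
(C) xy  ->  (sqrt(3)x/2 - y/2)(x/2 + sqrt(3)y/2) = sqrt(3)x^2/4 + xy/2 - sqrt(3)y^2/4   [differs from xy: not invariant]
(D) x + y  ->  (sqrt(3)x/2 - y/2) + (x/2 + sqrt(3)y/2) = x/2 + sqrt(3)x/2 - y/2 + sqrt(3)y/2   [differs from x + y: not invariant]

Only option (B), x^2 + y^2, is unchanged by the transformation.
Geometrically, x^2 + y^2 is the squared distance from the origin, which every rotation about the origin preserves.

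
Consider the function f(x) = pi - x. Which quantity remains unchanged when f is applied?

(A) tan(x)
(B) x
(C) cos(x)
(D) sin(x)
D

For f(x) = pi - x:
sin(pi - x) = sin(x), so sine is invariant under this transformation.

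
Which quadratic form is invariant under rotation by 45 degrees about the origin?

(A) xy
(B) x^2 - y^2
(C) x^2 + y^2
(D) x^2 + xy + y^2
C

Rotation by 45 degrees sends (x, y) to (sqrt(2)x/2 - sqrt(2)y/2, sqrt(2)x/2 + sqrt(2)y/2).
Substitute the transformed coordinates into each option and compare with the original:
(A) xy  ->  (sqrt(2)x/2 - sqrt(2)y/2)(sqrt(2)x/2 + sqrt(2)y/2) = x^2/2 - y^2/2   [differs from xy: not invariant]
(B) x^2 - y^2  ->  (sqrt(2)x/2 - sqrt(2)y/2)^2 - (sqrt(2)x/2 + sqrt(2)y/2)^2 = -2xy   [differs from x^2 - y^2: not invariant]
(C) x^2 + y^2  ->  (sqrt(2)x/2 - sqrt(2)y/2)^2 + (sqrt(2)x/2 + sqrt(2)y/2)^2 = x^2 + y^2   [equals x^2 + y^2: invariant]
(D) x^2 + xy + y^2  ->  (sqrt(2)x/2 - sqrt(2)y/2)^2 + (sqrt(2)x/2 - sqrt(2)y/2)(sqrt(2)x/2 + sqrt(2)y/2) + (sqrt(2)x/2 + sqrt(2)y/2)^2 = 3x^2/2 + y^2/2   [differs from x^2 + xy + y^2: not invariant]

Only option (C), x^2 + y^2, is unchanged by the transformation.
x^2 + y^2 is the squared distance from the origin, which rotations preserve.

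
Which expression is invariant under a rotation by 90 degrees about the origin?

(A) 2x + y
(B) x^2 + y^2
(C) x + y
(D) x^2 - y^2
B

A rotation by 90 degrees sends (x, y) to (-y, x).
Substitute the transformed coordinates into each option and compare with the original:
(A) 2x + y  ->  2(-y) + (x) = x - 2y   [differs from 2x + y: not invariant]
(B) x^2 + y^2  ->  (-y)^2 + (x)^2 = x^2 + y^2   [equals x^2 + y^2: invariant]
(C) x + y  ->  (-y) + (x) = x - y   [differs from x + y: not invariant]
(D) x^2 - y^2  ->  (-y)^2 - (x)^2 = -x^2 + y^2   [differs from x^2 - y^2: not invariant]

Only option (B), x^2 + y^2, is unchanged by the transformation.
Geometrically, x^2 + y^2 is the squared distance from the origin, which every rotation about the origin preserves.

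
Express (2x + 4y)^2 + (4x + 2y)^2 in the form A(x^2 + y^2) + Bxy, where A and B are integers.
20(x^2 + y^2) + 32xy

Expanding: (2x + 4y)^2 = 4x^2 + 16xy + 16y^2
(4x + 2y)^2 = 16x^2 + 16xy + 4y^2
Sum = (4+16)(x^2+y^2) + 32xy = 20(x^2 + y^2) + 32xy
This is symmetric in x and y.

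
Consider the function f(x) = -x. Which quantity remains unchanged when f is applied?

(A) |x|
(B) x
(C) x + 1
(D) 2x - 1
A

For f(x) = -x:
Applying f replaces x by -x. Since |-x| = |x|, the absolute value is unchanged by f, whereas x -> -x, 2x - 1 -> -2x - 1 and x + 1 -> -x + 1 all change.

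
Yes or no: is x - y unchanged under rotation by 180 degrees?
No

Applying rotation by 180 degrees: x' = x*cos(180 degrees) - y*sin(180 degrees) = -x, y' = x*sin(180 degrees) + y*cos(180 degrees) = -y

Substituting into x - y:
(-x) - (-y)
= -x + y

This differs from the original expression x - y, so it is NOT invariant.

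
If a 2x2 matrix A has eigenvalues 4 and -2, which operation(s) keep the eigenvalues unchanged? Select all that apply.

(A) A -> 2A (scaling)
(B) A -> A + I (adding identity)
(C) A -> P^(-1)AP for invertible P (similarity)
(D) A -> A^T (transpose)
C and D

Eigenvalues are preserved by:
1. Similarity transformations: A -> P^(-1)AP (same characteristic polynomial)
2. Transpose: A^T has the same eigenvalues as A

Eigenvalues are NOT preserved by:
- Adding identity: eigenvalues become 4+1, -2+1
- Scaling: eigenvalues become 8, -4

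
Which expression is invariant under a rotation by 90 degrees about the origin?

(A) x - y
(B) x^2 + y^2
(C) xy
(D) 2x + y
B

A rotation by 90 degrees sends (x, y) to (-y, x).
Substitute the transformed coordinates into each option and compare with the original:
(A) x - y  ->  (-y) - (x) = -x - y   [differs from x - y: not invariant]
(B) x^2 + y^2  ->  (-y)^2 + (x)^2 = x^2 + y^2   [equals x^2 + y^2: invariant]
(C) xy  ->  (-y)(x) = -xy   [differs from xy: not invariant]
(D) 2x + y  ->  2(-y) + (x) = x - 2y   [differs from 2x + y: not invariant]

Only option (B), x^2 + y^2, is unchanged by the transformation.
Geometrically, x^2 + y^2 is the squared distance from the origin, which every rotation about the origin preserves.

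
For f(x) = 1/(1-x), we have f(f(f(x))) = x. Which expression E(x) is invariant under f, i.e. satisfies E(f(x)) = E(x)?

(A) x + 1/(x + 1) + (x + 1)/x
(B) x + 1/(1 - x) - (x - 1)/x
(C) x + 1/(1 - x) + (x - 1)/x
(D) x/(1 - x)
C

Replace x by f(x) = 1/(1 - x) in each option and simplify. As a quick numerical cross-check, also compare E(3) with E(f(3)) = E(-1/2).

(A) x + 1/(x + 1) + (x + 1)/x  ->  (1/(1 - x)) + 1/((1/(1 - x)) + 1) + ((1/(1 - x)) + 1)/(1/(1 - x)) = (-x^3 + 6x^2 - 11x + 7)/(x^2 - 3x + 2); check: E(3) = 55/12 but E(-1/2) = 1/2.   [not invariant]
(B) x + 1/(1 - x) - (x - 1)/x  ->  (1/(1 - x)) + 1/(1 - (1/(1 - x))) - ((1/(1 - x)) - 1)/(1/(1 - x)) = (x^2(1 - x) - x + (x - 1)^2)/(x(x - 1)); check: E(3) = 11/6 but E(-1/2) = -17/6.   [not invariant]
(C) x + 1/(1 - x) + (x - 1)/x  ->  (1/(1 - x)) + 1/(1 - (1/(1 - x))) + ((1/(1 - x)) - 1)/(1/(1 - x)), which simplifies back to x + 1/(1 - x) + (x - 1)/x; check: E(3) = 19/6, E(-1/2) = 19/6.   [invariant]
(D) x/(1 - x)  ->  (1/(1 - x))/(1 - (1/(1 - x))) = -1/x; check: E(3) = -3/2 but E(-1/2) = -1/3.   [not invariant]

Only (C) is unchanged. Indeed f(f(x)) = 1/(1 - 1/(1-x)) = (1-x)/(-x) = (x-1)/x, so E(x) = x + f(x) + f(f(x)) is the sum over the whole 3-cycle; applying f just permutes the three terms cyclically (x -> f(x) -> f(f(x)) -> x), leaving the sum unchanged.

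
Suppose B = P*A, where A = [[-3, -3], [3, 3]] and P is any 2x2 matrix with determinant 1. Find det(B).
0

By the multiplicative property of determinants, det(B) = det(P*A) = det(P) * det(A) = det(A),
so the determinant is invariant under multiplication by any determinant-1 matrix; we just need det(A).

det(A) = (-3)(3) - (-3)(3) = -9 - (-9) = 0

Therefore det(B) = 1 * 0 = 0.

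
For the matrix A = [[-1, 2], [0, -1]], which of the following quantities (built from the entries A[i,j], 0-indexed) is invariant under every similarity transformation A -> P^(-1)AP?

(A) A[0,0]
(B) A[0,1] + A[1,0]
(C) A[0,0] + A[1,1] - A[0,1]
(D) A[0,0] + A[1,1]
D

A[0,0] + A[1,1] is the trace of A. By the cyclic property of the trace, tr(P^(-1)AP) = tr(APP^(-1)) = tr(A), so it is the same for every matrix similar to A.

The other combinations are not similarity invariants. For example, take P = [[1, 1], [1, 2]] (det P = 1), so P^(-1) = [[2, -1], [-1, 1]] and
B = P^(-1)AP = [[3, 8], [-2, -5]].
Evaluating each option on A and on B:
(A) A[0,0]: -1 for A, 3 for B -> changes
(B) A[0,1] + A[1,0]: 2 for A, 6 for B -> changes
(C) A[0,0] + A[1,1] - A[0,1]: -4 for A, -10 for B -> changes
(D) A[0,0] + A[1,1]: -2 for A, -2 for B -> unchanged

Only (D) A[0,0] + A[1,1] = -2 survives (and it does so for every P, not just this one), so it is the invariant.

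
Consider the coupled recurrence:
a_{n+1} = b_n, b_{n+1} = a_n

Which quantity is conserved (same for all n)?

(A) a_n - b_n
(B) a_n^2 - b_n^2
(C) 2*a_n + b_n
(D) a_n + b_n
D

Replace a_n by a_{n+1} = b_n and b_n by b_{n+1} = a_n in each option and simplify:
(A) a_n - b_n  ->  (b_n) - (a_n) = -a_n + b_n   [not conserved]
(B) a_n^2 - b_n^2  ->  (b_n)^2 - (a_n)^2 = -a_n^2 + b_n^2   [not conserved]
(C) 2*a_n + b_n  ->  2*(b_n) + (a_n) = a_n + 2*b_n   [not conserved]
(D) a_n + b_n  ->  (b_n) + (a_n) = a_n + b_n   [conserved]

Only (D) a_n + b_n returns to itself after one step, so it is the conserved quantity.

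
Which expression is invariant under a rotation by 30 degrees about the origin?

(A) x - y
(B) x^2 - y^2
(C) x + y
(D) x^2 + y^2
D

A rotation by 30 degrees sends (x, y) to (sqrt(3)x/2 - y/2, x/2 + sqrt(3)y/2).
Substitute the transformed coordinates into each option and compare with the original:
(A) x - y  ->  (sqrt(3)x/2 - y/2) - (x/2 + sqrt(3)y/2) = -x/2 + sqrt(3)x/2 - sqrt(3)y/2 - y/2   [differs from x - y: not invariant]
(B) x^2 - y^2  ->  (sqrt(3)x/2 - y/2)^2 - (x/2 + sqrt(3)y/2)^2 = x^2/2 - sqrt(3)xy - y^2/2   [differs from x^2 - y^2: not invariant]
(C) x + y  ->  (sqrt(3)x/2 - y/2) + (x/2 + sqrt(3)y/2) = x/2 + sqrt(3)x/2 - y/2 + sqrt(3)y/2   [differs from x + y: not invariant]
(D) x^2 + y^2  ->  (sqrt(3)x/2 - y/2)^2 + (x/2 + sqrt(3)y/2)^2 = x^2 + y^2   [equals x^2 + y^2: invariant]

Only option (D), x^2 + y^2, is unchanged by the transformation.
Geometrically, x^2 + y^2 is the squared distance from the origin, which every rotation about the origin preserves.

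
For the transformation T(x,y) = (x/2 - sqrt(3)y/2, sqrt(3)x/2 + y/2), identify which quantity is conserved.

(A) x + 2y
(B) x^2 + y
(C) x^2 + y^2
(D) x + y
C

An expression E(x,y) is invariant under T if E(T(x,y)) = E(x,y). Here T(x,y) = (x/2 - sqrt(3)y/2, sqrt(3)x/2 + y/2).
Substitute the transformed coordinates into each option and compare with the original:
(A) x + 2y  ->  (x/2 - sqrt(3)y/2) + 2(sqrt(3)x/2 + y/2) = x/2 + sqrt(3)x - sqrt(3)y/2 + y   [differs from x + 2y: not invariant]
(B) x^2 + y  ->  (x/2 - sqrt(3)y/2)^2 + (sqrt(3)x/2 + y/2) = x^2/4 - sqrt(3)xy/2 + sqrt(3)x/2 + 3y^2/4 + y/2   [differs from x^2 + y: not invariant]
(C) x^2 + y^2  ->  (x/2 - sqrt(3)y/2)^2 + (sqrt(3)x/2 + y/2)^2 = x^2 + y^2   [equals x^2 + y^2: invariant]
(D) x + y  ->  (x/2 - sqrt(3)y/2) + (sqrt(3)x/2 + y/2) = x/2 + sqrt(3)x/2 - sqrt(3)y/2 + y/2   [differs from x + y: not invariant]

Only option (C), x^2 + y^2, is unchanged by the transformation.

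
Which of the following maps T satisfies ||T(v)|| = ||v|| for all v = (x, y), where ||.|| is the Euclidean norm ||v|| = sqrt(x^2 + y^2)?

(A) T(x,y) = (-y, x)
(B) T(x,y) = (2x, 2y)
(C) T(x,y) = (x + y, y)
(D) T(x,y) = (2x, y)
A

A transformation preserves a norm if ||T(v)|| = ||v|| for every v; a single vector where the norm changes rules an option out.

(A) T(x,y) = (-y, x): preserves the norm -- it is an orthogonal map (a rotation/reflection), and (-y)^2 + (x)^2 simplifies to x^2 + y^2.
(B) T(x,y) = (2x, 2y): v = (1, 0) has norm sqrt((1)^2 + (0)^2) = 1, but T(v) = (2, 0) has norm 2 -- not preserved.
(C) T(x,y) = (x + y, y): v = (0, 1) has norm sqrt((0)^2 + (1)^2) = 1, but T(v) = (1, 1) has norm sqrt(2) -- not preserved.
(D) T(x,y) = (2x, y): v = (1, 0) has norm sqrt((1)^2 + (0)^2) = 1, but T(v) = (2, 0) has norm 2 -- not preserved.

Therefore the answer is (A).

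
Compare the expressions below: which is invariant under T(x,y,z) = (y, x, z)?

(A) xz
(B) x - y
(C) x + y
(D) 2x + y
C

Apply T(x,y,z) = (y, x, z) to each option, i.e. replace (x, y, z) by the transformed coordinates.
Substitute the transformed coordinates into each option and compare with the original:
(A) xz  ->  (y)(z) = yz   [differs from xz: not invariant]
(B) x - y  ->  (y) - (x) = -x + y   [differs from x - y: not invariant]
(C) x + y  ->  (y) + (x) = x + y   [equals x + y: invariant]
(D) 2x + y  ->  2(y) + (x) = x + 2y   [differs from 2x + y: not invariant]

Only option (C), x + y, is unchanged by the transformation.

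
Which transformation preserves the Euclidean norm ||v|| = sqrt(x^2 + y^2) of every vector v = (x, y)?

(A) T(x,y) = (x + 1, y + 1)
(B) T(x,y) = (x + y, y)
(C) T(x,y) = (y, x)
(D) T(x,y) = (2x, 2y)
C

A transformation preserves a norm if ||T(v)|| = ||v|| for every v; a single vector where the norm changes rules an option out.

(A) T(x,y) = (x + 1, y + 1): v = (1, 0) has norm sqrt((1)^2 + (0)^2) = 1, but T(v) = (2, 1) has norm sqrt(5) -- not preserved.
(B) T(x,y) = (x + y, y): v = (0, 1) has norm sqrt((0)^2 + (1)^2) = 1, but T(v) = (1, 1) has norm sqrt(2) -- not preserved.
(C) T(x,y) = (y, x): preserves the norm -- it is an orthogonal map (a rotation/reflection), and (y)^2 + (x)^2 simplifies to x^2 + y^2.
(D) T(x,y) = (2x, 2y): v = (1, 0) has norm sqrt((1)^2 + (0)^2) = 1, but T(v) = (2, 0) has norm 2 -- not preserved.

Therefore the answer is (C).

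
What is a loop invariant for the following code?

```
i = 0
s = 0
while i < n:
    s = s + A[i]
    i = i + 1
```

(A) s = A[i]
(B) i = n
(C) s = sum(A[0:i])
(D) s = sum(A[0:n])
C

A loop invariant must hold before the first iteration and be re-established by every execution of the body.

(C) s = sum(A[0:i]): Initially i = 0 and s = 0 = sum of the empty slice A[0:0]. If s = sum(A[0:i]) holds at the top of an iteration, the body sets s to sum(A[0:i]) + A[i] = sum(A[0:i+1]) and then i to i+1, so s = sum(A[0:i]) holds again. At exit i = n, giving s = sum(A[0:n]).

The other options fail:
(A) s = A[i]: after the first iteration s = A[0] but i = 1, so s = A[i] compares s with the wrong element (and fails in general).
(B) i = n: false initially (i = 0); it is the exit condition, not an invariant.
(D) s = sum(A[0:n]): false before the loop (s = 0, not the full sum) -- it only becomes true at exit.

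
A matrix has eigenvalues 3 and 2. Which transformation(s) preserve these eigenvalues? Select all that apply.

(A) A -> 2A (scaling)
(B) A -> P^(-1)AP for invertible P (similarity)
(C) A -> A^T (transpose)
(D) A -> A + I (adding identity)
B and C

Eigenvalues are preserved by:
1. Similarity transformations: A -> P^(-1)AP (same characteristic polynomial)
2. Transpose: A^T has the same eigenvalues as A

Eigenvalues are NOT preserved by:
- Adding identity: eigenvalues become 3+1, 2+1
- Scaling: eigenvalues become 6, 4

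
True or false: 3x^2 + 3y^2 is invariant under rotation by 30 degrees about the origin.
True

Applying rotation by 30 degrees: x' = x*cos(30 degrees) - y*sin(30 degrees) = sqrt(3)x/2 - y/2, y' = x*sin(30 degrees) + y*cos(30 degrees) = x/2 + sqrt(3)y/2

Substituting into 3x^2 + 3y^2:
3(sqrt(3)x/2 - y/2)^2 + 3(x/2 + sqrt(3)y/2)^2
= 3x^2 + 3y^2

This equals the original expression 3x^2 + 3y^2, so it IS invariant.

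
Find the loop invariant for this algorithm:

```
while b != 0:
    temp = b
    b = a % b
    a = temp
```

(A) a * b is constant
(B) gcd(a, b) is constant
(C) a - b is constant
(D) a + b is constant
B

A loop invariant must hold before the first iteration and be re-established by every execution of the body.

(B) gcd(a, b) is constant: One iteration replaces (a, b) by (b, a mod b). Since a mod b = a - q*b for an integer q, any common divisor of a and b divides b and a mod b, and conversely; hence gcd(b, a mod b) = gcd(a, b). For instance (26, 9) -> (9, 8) keeps gcd = 1. At exit b = 0 and a = gcd of the original inputs.

The other options fail:
(A) a * b is constant: e.g. (a, b) = (26, 9) -> (9, 8): the product goes from 234 to 72.
(C) a - b is constant: e.g. (a, b) = (26, 9) -> (9, 8): the difference goes from 17 to 1.
(D) a + b is constant: e.g. (a, b) = (26, 9) -> (9, 8): the sum goes from 35 to 17.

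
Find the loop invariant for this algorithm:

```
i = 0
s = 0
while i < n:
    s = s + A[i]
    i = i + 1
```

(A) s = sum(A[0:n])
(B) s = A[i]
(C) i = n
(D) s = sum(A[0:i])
D

A loop invariant must hold before the first iteration and be re-established by every execution of the body.

(D) s = sum(A[0:i]): Initially i = 0 and s = 0 = sum of the empty slice A[0:0]. If s = sum(A[0:i]) holds at the top of an iteration, the body sets s to sum(A[0:i]) + A[i] = sum(A[0:i+1]) and then i to i+1, so s = sum(A[0:i]) holds again. At exit i = n, giving s = sum(A[0:n]).

The other options fail:
(A) s = sum(A[0:n]): false before the loop (s = 0, not the full sum) -- it only becomes true at exit.
(B) s = A[i]: after the first iteration s = A[0] but i = 1, so s = A[i] compares s with the wrong element (and fails in general).
(C) i = n: false initially (i = 0); it is the exit condition, not an invariant.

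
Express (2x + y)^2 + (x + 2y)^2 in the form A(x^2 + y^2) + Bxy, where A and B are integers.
5(x^2 + y^2) + 8xy

Expanding: (2x + y)^2 = 4x^2 + 4xy + y^2
(x + 2y)^2 = x^2 + 4xy + 4y^2
Sum = (4+1)(x^2+y^2) + 8xy = 5(x^2 + y^2) + 8xy
This is symmetric in x and y.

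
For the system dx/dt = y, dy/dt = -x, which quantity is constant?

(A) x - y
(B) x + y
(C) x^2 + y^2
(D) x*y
C

A first integral I satisfies dI/dt = 0 along every solution. Differentiate each option and use the equation of motion:
(A) d/dt[x - y] = y - (-x) = x + y, not identically 0
(B) d/dt[x + y] = y + (-x) = y - x, not identically 0
(C) d/dt[x^2 + y^2] = 2x*dx/dt + 2y*dy/dt = 2x*y + 2y*(-x) = 0
(D) d/dt[x*y] = (dx/dt)y + x(dy/dt) = y^2 - x^2, not identically 0

Only (C) has zero time-derivative. So x^2 + y^2 (the squared radius; trajectories are circles) is the conserved quantity.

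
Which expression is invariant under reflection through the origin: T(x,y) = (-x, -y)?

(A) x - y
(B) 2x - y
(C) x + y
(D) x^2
D

The map is reflection through the origin: T(x,y) = (-x, -y).
Substitute the transformed coordinates into each option and compare with the original:
(A) x - y  ->  (-x) - (-y) = -x + y   [differs from x - y: not invariant]
(B) 2x - y  ->  2(-x) - (-y) = -2x + y   [differs from 2x - y: not invariant]
(C) x + y  ->  (-x) + (-y) = -x - y   [differs from x + y: not invariant]
(D) x^2  ->  (-x)^2 = x^2   [equals x^2: invariant]

Only option (D), x^2, is unchanged by the transformation.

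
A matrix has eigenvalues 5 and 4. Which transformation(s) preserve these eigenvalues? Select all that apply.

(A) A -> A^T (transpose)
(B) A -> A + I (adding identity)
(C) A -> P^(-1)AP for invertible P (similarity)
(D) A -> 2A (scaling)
A and C

Eigenvalues are preserved by:
1. Similarity transformations: A -> P^(-1)AP (same characteristic polynomial)
2. Transpose: A^T has the same eigenvalues as A

Eigenvalues are NOT preserved by:
- Adding identity: eigenvalues become 5+1, 4+1
- Scaling: eigenvalues become 10, 8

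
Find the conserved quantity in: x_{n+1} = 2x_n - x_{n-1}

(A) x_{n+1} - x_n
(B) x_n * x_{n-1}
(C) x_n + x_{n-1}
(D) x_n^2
A

For the recurrence x_{n+1} = 2x_n - x_{n-1}:

If x_{n+1} = 2x_n - x_{n-1}, then:
x_{n+1} - x_n = x_n - x_{n-1}
The first difference is constant throughout the sequence.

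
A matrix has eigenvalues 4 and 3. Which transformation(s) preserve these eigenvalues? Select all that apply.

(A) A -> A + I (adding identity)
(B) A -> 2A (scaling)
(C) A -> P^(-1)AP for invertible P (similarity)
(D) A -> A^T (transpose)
C and D

Eigenvalues are preserved by:
1. Similarity transformations: A -> P^(-1)AP (same characteristic polynomial)
2. Transpose: A^T has the same eigenvalues as A

Eigenvalues are NOT preserved by:
- Adding identity: eigenvalues become 4+1, 3+1
- Scaling: eigenvalues become 8, 6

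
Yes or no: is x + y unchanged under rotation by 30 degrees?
No

Applying rotation by 30 degrees: x' = x*cos(30 degrees) - y*sin(30 degrees) = sqrt(3)x/2 - y/2, y' = x*sin(30 degrees) + y*cos(30 degrees) = x/2 + sqrt(3)y/2

Substituting into x + y:
(sqrt(3)x/2 - y/2) + (x/2 + sqrt(3)y/2)
= x/2 + sqrt(3)x/2 - y/2 + sqrt(3)y/2

This differs from the original expression x + y, so it is NOT invariant.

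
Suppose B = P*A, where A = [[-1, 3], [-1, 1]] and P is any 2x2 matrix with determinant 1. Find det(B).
2

By the multiplicative property of determinants, det(B) = det(P*A) = det(P) * det(A) = det(A),
so the determinant is invariant under multiplication by any determinant-1 matrix; we just need det(A).

det(A) = (-1)(1) - (3)(-1) = -1 - (-3) = 2

Therefore det(B) = 1 * 2 = 2.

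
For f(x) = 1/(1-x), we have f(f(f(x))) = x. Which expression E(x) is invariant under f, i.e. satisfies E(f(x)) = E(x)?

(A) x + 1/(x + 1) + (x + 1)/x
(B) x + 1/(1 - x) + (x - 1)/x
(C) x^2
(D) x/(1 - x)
B

Replace x by f(x) = 1/(1 - x) in each option and simplify. As a quick numerical cross-check, also compare E(4) with E(f(4)) = E(-1/3).

(A) x + 1/(x + 1) + (x + 1)/x  ->  (1/(1 - x)) + 1/((1/(1 - x)) + 1) + ((1/(1 - x)) + 1)/(1/(1 - x)) = (-x^3 + 6x^2 - 11x + 7)/(x^2 - 3x + 2); check: E(4) = 109/20 but E(-1/3) = -5/6.   [not invariant]
(B) x + 1/(1 - x) + (x - 1)/x  ->  (1/(1 - x)) + 1/(1 - (1/(1 - x))) + ((1/(1 - x)) - 1)/(1/(1 - x)), which simplifies back to x + 1/(1 - x) + (x - 1)/x; check: E(4) = 53/12, E(-1/3) = 53/12.   [invariant]
(C) x^2  ->  (1/(1 - x))^2 = (x - 1)^(-2); check: E(4) = 16 but E(-1/3) = 1/9.   [not invariant]
(D) x/(1 - x)  ->  (1/(1 - x))/(1 - (1/(1 - x))) = -1/x; check: E(4) = -4/3 but E(-1/3) = -1/4.   [not invariant]

Only (B) is unchanged. Indeed f(f(x)) = 1/(1 - 1/(1-x)) = (1-x)/(-x) = (x-1)/x, so E(x) = x + f(x) + f(f(x)) is the sum over the whole 3-cycle; applying f just permutes the three terms cyclically (x -> f(x) -> f(f(x)) -> x), leaving the sum unchanged.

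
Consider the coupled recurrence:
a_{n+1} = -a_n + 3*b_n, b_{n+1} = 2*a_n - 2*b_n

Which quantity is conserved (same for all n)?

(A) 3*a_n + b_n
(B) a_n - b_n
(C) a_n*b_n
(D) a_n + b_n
D

Replace a_n by a_{n+1} = -a_n + 3*b_n and b_n by b_{n+1} = 2*a_n - 2*b_n in each option and simplify:
(A) 3*a_n + b_n  ->  3*(-a_n + 3*b_n) + (2*a_n - 2*b_n) = -a_n + 7*b_n   [not conserved]
(B) a_n - b_n  ->  (-a_n + 3*b_n) - (2*a_n - 2*b_n) = -3*a_n + 5*b_n   [not conserved]
(C) a_n*b_n  ->  (-a_n + 3*b_n)*(2*a_n - 2*b_n) = -2*a_n^2 + 8*a_n*b_n - 6*b_n^2   [not conserved]
(D) a_n + b_n  ->  (-a_n + 3*b_n) + (2*a_n - 2*b_n) = a_n + b_n   [conserved]

Only (D) a_n + b_n returns to itself after one step, so it is the conserved quantity.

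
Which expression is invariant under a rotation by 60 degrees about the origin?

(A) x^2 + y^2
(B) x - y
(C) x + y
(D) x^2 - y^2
A

A rotation by 60 degrees sends (x, y) to (x/2 - sqrt(3)y/2, sqrt(3)x/2 + y/2).
Substitute the transformed coordinates into each option and compare with the original:
(A) x^2 + y^2  ->  (x/2 - sqrt(3)y/2)^2 + (sqrt(3)x/2 + y/2)^2 = x^2 + y^2   [equals x^2 + y^2: invariant]
(B) x - y  ->  (x/2 - sqrt(3)y/2) - (sqrt(3)x/2 + y/2) = -sqrt(3)x/2 + x/2 - sqrt(3)y/2 - y/2   [differs from x - y: not invariant]
(C) x + y  ->  (x/2 - sqrt(3)y/2) + (sqrt(3)x/2 + y/2) = x/2 + sqrt(3)x/2 - sqrt(3)y/2 + y/2   [differs from x + y: not invariant]
(D) x^2 - y^2  ->  (x/2 - sqrt(3)y/2)^2 - (sqrt(3)x/2 + y/2)^2 = -x^2/2 - sqrt(3)xy + y^2/2   [differs from x^2 - y^2: not invariant]

Only option (A), x^2 + y^2, is unchanged by the transformation.
Geometrically, x^2 + y^2 is the squared distance from the origin, which every rotation about the origin preserves.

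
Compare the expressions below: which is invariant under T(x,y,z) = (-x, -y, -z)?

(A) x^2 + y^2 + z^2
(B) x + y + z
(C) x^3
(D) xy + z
A

Apply T(x,y,z) = (-x, -y, -z) to each option, i.e. replace (x, y, z) by the transformed coordinates.
Substitute the transformed coordinates into each option and compare with the original:
(A) x^2 + y^2 + z^2  ->  (-x)^2 + (-y)^2 + (-z)^2 = x^2 + y^2 + z^2   [equals x^2 + y^2 + z^2: invariant]
(B) x + y + z  ->  (-x) + (-y) + (-z) = -x - y - z   [differs from x + y + z: not invariant]
(C) x^3  ->  (-x)^3 = -x^3   [differs from x^3: not invariant]
(D) xy + z  ->  (-x)(-y) + (-z) = xy - z   [differs from xy + z: not invariant]

Only option (A), x^2 + y^2 + z^2, is unchanged by the transformation.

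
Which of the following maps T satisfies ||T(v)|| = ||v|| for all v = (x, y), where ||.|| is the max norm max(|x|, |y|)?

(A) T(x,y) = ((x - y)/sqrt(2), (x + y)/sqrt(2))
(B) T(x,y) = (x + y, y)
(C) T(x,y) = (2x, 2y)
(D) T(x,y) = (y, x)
D

A transformation preserves a norm if ||T(v)|| = ||v|| for every v; a single vector where the norm changes rules an option out.

(A) T(x,y) = ((x - y)/sqrt(2), (x + y)/sqrt(2)): v = (1, 0) has norm max(|1|, |0|) = 1, but T(v) = (sqrt(2)/2, sqrt(2)/2) has norm sqrt(2)/2 -- not preserved.
(B) T(x,y) = (x + y, y): v = (1, 1) has norm max(|1|, |1|) = 1, but T(v) = (2, 1) has norm 2 -- not preserved.
(C) T(x,y) = (2x, 2y): v = (1, 0) has norm max(|1|, |0|) = 1, but T(v) = (2, 0) has norm 2 -- not preserved.
(D) T(x,y) = (y, x): preserves the norm -- it only permutes the coordinates and/or flips signs, which leaves max(|x|, |y|) unchanged.

Therefore the answer is (D).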